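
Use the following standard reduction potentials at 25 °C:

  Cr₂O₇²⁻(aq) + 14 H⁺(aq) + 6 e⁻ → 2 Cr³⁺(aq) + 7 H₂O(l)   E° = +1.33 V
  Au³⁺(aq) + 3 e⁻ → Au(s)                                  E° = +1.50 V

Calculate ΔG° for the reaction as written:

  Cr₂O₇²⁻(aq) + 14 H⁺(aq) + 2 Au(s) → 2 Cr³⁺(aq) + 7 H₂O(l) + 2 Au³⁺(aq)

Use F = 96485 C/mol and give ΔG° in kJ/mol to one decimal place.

+98.4 kJ/mol

As written, Cr₂O₇²⁻/Cr³⁺ is reduced (cathode) and Au³⁺/Au is oxidised (anode), so E°cell = (+1.33) − (+1.50) = -0.17 V.
Balancing electrons gives n = 6.
ΔG° = −nFE° = −(6)(96485)(-0.17) = 98,415 J = +98.4 kJ/mol.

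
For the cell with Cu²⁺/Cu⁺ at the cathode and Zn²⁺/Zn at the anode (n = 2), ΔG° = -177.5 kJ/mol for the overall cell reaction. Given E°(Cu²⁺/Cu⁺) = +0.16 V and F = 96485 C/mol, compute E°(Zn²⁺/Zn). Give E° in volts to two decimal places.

-0.76 V

E°cell = −ΔG°/(nF) = −(-177.5×10³)/((2)(96485)) = +0.920 V.
Since Cu²⁺/Cu⁺ is the cathode and Zn²⁺/Zn the anode, E°cell = E°(Cu²⁺/Cu⁺) − E°(Zn²⁺/Zn).
So E°(Zn²⁺/Zn) = E°(Cu²⁺/Cu⁺) − E°cell = (+0.16) − (+0.920) = -0.76 V.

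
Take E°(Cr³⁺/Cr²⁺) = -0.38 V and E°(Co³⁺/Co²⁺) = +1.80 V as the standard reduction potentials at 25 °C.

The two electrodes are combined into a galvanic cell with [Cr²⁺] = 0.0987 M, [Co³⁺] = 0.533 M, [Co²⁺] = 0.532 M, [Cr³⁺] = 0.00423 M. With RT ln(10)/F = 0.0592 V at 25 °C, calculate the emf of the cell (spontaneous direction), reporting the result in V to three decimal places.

Co³⁺/Co²⁺ is the cathode (higher E°), Cr³⁺/Cr²⁺ the anode: E°cell = +1.80 − (-0.38) = +2.18 V, n = 1.
Overall: Co³⁺(aq) + Cr²⁺(aq) → Co²⁺(aq) + Cr³⁺(aq)
Q = [Co²⁺]·[Cr³⁺] / ([Co³⁺]·[Cr²⁺]); log Q = -1.369.
E = E° − (0.0592/n) log Q = +2.18 − (0.0592/1)(-1.369) = +2.261 V.

+2.261 V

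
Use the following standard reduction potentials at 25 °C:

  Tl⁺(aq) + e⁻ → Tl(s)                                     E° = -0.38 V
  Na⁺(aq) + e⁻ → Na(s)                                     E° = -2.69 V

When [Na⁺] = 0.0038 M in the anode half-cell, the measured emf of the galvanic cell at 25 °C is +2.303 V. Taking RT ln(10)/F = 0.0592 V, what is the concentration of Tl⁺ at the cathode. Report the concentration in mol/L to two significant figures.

Tl⁺/Tl is the cathode, Na⁺/Na the anode: E°cell = +2.31 V, n = 1.
Overall reaction: Tl⁺(aq) + Na(s) → Tl(s) + Na⁺(aq); Q = [Na⁺]^1/[Tl⁺]^1.
From E = E° − (0.0592/n) log Q: log Q = (E° − E)·n/0.0592 = (+2.31 − (+2.303))·1/0.0592 = 0.1182.
So 1·log[Tl⁺] = 1·log(0.0038) − log Q = -2.4202 − (0.1182) = -2.5384; [Tl⁺] = 10^(-2.5384) ≈ 0.0029 M.

0.0029 M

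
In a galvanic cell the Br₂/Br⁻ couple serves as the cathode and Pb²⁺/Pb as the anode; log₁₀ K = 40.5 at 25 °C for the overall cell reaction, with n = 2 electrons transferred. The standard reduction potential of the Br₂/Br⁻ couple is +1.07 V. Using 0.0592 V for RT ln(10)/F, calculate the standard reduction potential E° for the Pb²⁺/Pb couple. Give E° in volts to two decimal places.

-0.13 V

E°cell = (0.0592/n)·log K = (0.0592/2)(40.5) = +1.199 V.
Since Br₂/Br⁻ is the cathode and Pb²⁺/Pb the anode, E°cell = E°(Br₂/Br⁻) − E°(Pb²⁺/Pb).
So E°(Pb²⁺/Pb) = E°(Br₂/Br⁻) − E°cell = (+1.07) − (+1.199) = -0.13 V.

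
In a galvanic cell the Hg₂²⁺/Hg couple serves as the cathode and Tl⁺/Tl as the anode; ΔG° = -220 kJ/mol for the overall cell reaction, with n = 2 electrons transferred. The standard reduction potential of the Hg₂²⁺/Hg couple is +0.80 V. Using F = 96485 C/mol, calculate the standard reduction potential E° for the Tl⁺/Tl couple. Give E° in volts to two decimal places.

-0.34 V

E°cell = −ΔG°/(nF) = −(-220×10³)/((2)(96485)) = +1.140 V.
Since Hg₂²⁺/Hg is the cathode and Tl⁺/Tl the anode, E°cell = E°(Hg₂²⁺/Hg) − E°(Tl⁺/Tl).
So E°(Tl⁺/Tl) = E°(Hg₂²⁺/Hg) − E°cell = (+0.80) − (+1.140) = -0.34 V.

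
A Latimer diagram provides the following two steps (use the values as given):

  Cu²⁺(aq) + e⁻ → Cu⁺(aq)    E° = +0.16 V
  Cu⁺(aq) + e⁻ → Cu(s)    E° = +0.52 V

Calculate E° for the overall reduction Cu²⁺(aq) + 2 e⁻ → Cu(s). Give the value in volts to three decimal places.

Since ΔG° = −nFE° is additive over sequential reductions, n₃E°₃ = n₁E°₁ + n₂E°₂.
E°₃ = (1×+0.16 + 1×+0.52) / 2 = (+0.680) / 2 = +0.340 V.

+0.340 V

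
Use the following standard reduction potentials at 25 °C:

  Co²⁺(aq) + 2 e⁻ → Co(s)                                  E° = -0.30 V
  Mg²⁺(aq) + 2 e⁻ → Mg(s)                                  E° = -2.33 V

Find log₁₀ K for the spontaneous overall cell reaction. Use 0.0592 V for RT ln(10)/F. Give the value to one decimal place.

68.6

Cathode: Co²⁺/Co; anode: Mg²⁺/Mg. E°cell = +2.03 V, n = 2.
log K = nE°cell / 0.0592 = (2)(+2.03) / 0.0592 = 68.6.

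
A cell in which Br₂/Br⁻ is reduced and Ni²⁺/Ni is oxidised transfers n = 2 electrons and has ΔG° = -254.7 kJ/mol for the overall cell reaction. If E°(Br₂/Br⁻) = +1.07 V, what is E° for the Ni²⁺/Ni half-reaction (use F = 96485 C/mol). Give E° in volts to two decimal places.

E°cell = −ΔG°/(nF) = −(-254.7×10³)/((2)(96485)) = +1.320 V.
Since Br₂/Br⁻ is the cathode and Ni²⁺/Ni the anode, E°cell = E°(Br₂/Br⁻) − E°(Ni²⁺/Ni).
So E°(Ni²⁺/Ni) = E°(Br₂/Br⁻) − E°cell = (+1.07) − (+1.320) = -0.25 V.

-0.25 V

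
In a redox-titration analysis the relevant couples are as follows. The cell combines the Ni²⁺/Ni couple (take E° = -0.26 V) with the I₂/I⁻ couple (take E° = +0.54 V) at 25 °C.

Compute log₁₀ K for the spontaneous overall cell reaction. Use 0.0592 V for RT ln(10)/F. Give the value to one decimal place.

27.0

Cathode: I₂/I⁻; anode: Ni²⁺/Ni. E°cell = +0.80 V, n = 2.
log K = nE°cell / 0.0592 = (2)(+0.80) / 0.0592 = 27.0.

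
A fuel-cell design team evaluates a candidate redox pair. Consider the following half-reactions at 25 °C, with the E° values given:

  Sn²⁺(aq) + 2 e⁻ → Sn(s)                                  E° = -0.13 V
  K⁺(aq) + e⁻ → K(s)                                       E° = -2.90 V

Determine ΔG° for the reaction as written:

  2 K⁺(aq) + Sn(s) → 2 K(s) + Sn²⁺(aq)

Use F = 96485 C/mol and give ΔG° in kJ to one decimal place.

+534.5 kJ

As written, K⁺/K is reduced (cathode) and Sn²⁺/Sn is oxidised (anode), so E°cell = (-2.90) − (-0.13) = -2.77 V.
Balancing electrons gives n = 2.
ΔG° = −nFE° = −(2)(96485)(-2.77) = 534,527 J = +534.5 kJ.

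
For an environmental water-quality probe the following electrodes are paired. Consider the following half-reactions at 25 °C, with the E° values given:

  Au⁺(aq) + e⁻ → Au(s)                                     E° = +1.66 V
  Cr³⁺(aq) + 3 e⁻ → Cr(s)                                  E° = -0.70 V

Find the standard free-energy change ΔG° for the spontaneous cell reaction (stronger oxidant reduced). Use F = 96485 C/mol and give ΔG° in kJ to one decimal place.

-683.1 kJ

Au⁺/Au (E° = +1.66 V) is the cathode; Cr³⁺/Cr (E° = -0.70 V) is the anode, so E°cell = +2.36 V.
Balancing electrons gives n = 3 (lcm of 1 and 3).
ΔG° = −nFE° = −(3)(96485)(+2.36) = -683,114 J = -683.1 kJ.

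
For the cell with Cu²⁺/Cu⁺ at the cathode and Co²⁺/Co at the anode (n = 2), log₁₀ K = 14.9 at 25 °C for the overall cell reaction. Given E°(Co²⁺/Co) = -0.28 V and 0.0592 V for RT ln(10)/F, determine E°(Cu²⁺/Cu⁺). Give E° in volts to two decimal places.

+0.16 V

E°cell = (0.0592/n)·log K = (0.0592/2)(14.9) = +0.441 V.
Since Cu²⁺/Cu⁺ is the cathode and Co²⁺/Co the anode, E°cell = E°(Cu²⁺/Cu⁺) − E°(Co²⁺/Co).
So E°(Cu²⁺/Cu⁺) = E°cell + E°(Co²⁺/Co) = +0.441 + (-0.28) = +0.16 V.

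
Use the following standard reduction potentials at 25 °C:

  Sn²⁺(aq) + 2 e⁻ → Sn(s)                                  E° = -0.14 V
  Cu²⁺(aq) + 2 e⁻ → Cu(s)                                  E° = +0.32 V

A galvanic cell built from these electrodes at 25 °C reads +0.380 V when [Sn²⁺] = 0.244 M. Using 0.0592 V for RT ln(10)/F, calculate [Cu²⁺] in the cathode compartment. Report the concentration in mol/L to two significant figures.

0.00048 M

Cu²⁺/Cu is the cathode, Sn²⁺/Sn the anode: E°cell = +0.46 V, n = 2.
Overall reaction: Cu²⁺(aq) + Sn(s) → Cu(s) + Sn²⁺(aq); Q = [Sn²⁺]^1/[Cu²⁺]^1.
From E = E° − (0.0592/n) log Q: log Q = (E° − E)·n/0.0592 = (+0.46 − (+0.380))·2/0.0592 = 2.7027.
So 1·log[Cu²⁺] = 1·log(0.244) − log Q = -0.6126 − (2.7027) = -3.3153; [Cu²⁺] = 10^(-3.3153) ≈ 0.00048 M.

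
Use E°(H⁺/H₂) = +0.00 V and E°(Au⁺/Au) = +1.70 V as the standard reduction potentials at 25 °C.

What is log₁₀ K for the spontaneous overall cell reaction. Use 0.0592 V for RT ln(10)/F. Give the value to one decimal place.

Cathode: Au⁺/Au; anode: H⁺/H₂. E°cell = +1.70 V, n = 2.
log K = nE°cell / 0.0592 = (2)(+1.70) / 0.0592 = 57.4.

57.4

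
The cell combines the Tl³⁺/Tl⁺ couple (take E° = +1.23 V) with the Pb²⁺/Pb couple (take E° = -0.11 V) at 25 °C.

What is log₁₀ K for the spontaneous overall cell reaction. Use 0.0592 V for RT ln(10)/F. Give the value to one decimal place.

45.3

Cathode: Tl³⁺/Tl⁺; anode: Pb²⁺/Pb. E°cell = +1.34 V, n = 2.
log K = nE°cell / 0.0592 = (2)(+1.34) / 0.0592 = 45.3.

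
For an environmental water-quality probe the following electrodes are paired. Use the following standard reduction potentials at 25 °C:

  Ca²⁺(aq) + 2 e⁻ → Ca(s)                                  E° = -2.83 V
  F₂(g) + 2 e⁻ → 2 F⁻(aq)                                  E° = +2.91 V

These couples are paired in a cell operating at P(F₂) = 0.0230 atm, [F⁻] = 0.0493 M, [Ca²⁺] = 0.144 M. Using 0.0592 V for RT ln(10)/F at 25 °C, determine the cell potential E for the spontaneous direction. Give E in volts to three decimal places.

+5.794 V

F₂/F⁻ is the cathode (higher E°), Ca²⁺/Ca the anode: E°cell = +2.91 − (-2.83) = +5.74 V, n = 2.
Overall: F₂(g) + Ca(s) → 2 F⁻(aq) + Ca²⁺(aq)
Q = [F⁻]^2·[Ca²⁺] / (P(F₂)); log Q = -1.818.
E = E° − (0.0592/n) log Q = +5.74 − (0.0592/2)(-1.818) = +5.794 V.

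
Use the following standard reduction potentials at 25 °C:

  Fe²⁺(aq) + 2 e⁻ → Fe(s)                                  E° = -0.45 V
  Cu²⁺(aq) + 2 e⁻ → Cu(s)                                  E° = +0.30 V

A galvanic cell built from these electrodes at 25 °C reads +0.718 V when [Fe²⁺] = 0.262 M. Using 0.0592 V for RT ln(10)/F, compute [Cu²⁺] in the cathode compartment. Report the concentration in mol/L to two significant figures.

Cu²⁺/Cu is the cathode, Fe²⁺/Fe the anode: E°cell = +0.75 V, n = 2.
Overall reaction: Cu²⁺(aq) + Fe(s) → Cu(s) + Fe²⁺(aq); Q = [Fe²⁺]^1/[Cu²⁺]^1.
From E = E° − (0.0592/n) log Q: log Q = (E° − E)·n/0.0592 = (+0.75 − (+0.718))·2/0.0592 = 1.0811.
So 1·log[Cu²⁺] = 1·log(0.262) − log Q = -0.5817 − (1.0811) = -1.6628; [Cu²⁺] = 10^(-1.6628) ≈ 0.022 M.

0.022 M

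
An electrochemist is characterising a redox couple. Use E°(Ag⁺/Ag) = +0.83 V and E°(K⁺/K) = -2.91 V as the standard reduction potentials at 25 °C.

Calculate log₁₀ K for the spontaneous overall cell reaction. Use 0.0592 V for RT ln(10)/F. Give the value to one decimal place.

Cathode: Ag⁺/Ag; anode: K⁺/K. E°cell = +3.74 V, n = 1.
log K = nE°cell / 0.0592 = (1)(+3.74) / 0.0592 = 63.2.

63.2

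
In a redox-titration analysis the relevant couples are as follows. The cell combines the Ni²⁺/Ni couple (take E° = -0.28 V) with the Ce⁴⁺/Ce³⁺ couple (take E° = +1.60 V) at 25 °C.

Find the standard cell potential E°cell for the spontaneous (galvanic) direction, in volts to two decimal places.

The Ce⁴⁺/Ce³⁺ couple has the higher reduction potential, so it is the cathode; Ni²⁺/Ni is oxidised at the anode.
E°cell = E°(cathode) − E°(anode) = (+1.60) − (-0.28) = +1.88 V.
Since E°cell > 0, the reaction is spontaneous under standard conditions.

+1.88 V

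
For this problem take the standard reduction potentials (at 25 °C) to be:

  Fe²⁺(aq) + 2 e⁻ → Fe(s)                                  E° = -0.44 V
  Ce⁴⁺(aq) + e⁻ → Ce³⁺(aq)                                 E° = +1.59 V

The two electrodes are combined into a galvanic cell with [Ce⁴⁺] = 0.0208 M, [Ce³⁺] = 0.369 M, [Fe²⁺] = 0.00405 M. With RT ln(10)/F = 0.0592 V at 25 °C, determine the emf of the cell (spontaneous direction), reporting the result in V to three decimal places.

+2.027 V

Ce⁴⁺/Ce³⁺ is the cathode (higher E°), Fe²⁺/Fe the anode: E°cell = +1.59 − (-0.44) = +2.03 V, n = 2.
Overall: 2 Ce⁴⁺(aq) + Fe(s) → 2 Ce³⁺(aq) + Fe²⁺(aq)
Q = [Ce³⁺]^2·[Fe²⁺] / ([Ce⁴⁺]^2); log Q = 0.105.
E = E° − (0.0592/n) log Q = +2.03 − (0.0592/2)(0.105) = +2.027 V.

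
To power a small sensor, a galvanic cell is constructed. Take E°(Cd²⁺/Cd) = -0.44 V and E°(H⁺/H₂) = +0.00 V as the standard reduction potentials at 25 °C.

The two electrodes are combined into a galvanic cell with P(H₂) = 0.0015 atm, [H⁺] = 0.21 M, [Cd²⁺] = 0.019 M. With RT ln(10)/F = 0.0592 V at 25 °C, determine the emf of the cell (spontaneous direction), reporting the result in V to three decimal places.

H⁺/H₂ is the cathode (higher E°), Cd²⁺/Cd the anode: E°cell = +0.00 − (-0.44) = +0.44 V, n = 2.
Overall: 2 H⁺(aq) + Cd(s) → H₂(g) + Cd²⁺(aq)
Q = P(H₂)·[Cd²⁺] / ([H⁺]^2); log Q = -3.190.
E = E° − (0.0592/n) log Q = +0.44 − (0.0592/2)(-3.190) = +0.534 V.

+0.534 V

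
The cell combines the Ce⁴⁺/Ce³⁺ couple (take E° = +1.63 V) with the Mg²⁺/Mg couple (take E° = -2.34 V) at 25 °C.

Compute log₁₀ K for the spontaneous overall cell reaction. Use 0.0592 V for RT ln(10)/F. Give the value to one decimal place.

134.1

Cathode: Ce⁴⁺/Ce³⁺; anode: Mg²⁺/Mg. E°cell = +3.97 V, n = 2.
log K = nE°cell / 0.0592 = (2)(+3.97) / 0.0592 = 134.1.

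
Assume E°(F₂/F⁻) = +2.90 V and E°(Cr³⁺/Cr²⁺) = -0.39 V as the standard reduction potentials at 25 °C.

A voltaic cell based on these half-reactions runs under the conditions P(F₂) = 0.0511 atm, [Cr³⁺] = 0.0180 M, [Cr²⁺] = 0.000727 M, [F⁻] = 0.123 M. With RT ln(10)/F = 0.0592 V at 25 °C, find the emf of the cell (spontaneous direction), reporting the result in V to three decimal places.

+3.223 V

F₂/F⁻ is the cathode (higher E°), Cr³⁺/Cr²⁺ the anode: E°cell = +2.90 − (-0.39) = +3.29 V, n = 2.
Overall: F₂(g) + 2 Cr²⁺(aq) → 2 F⁻(aq) + 2 Cr³⁺(aq)
Q = [F⁻]^2·[Cr³⁺]^2 / (P(F₂)·[Cr²⁺]^2); log Q = 2.259.
E = E° − (0.0592/n) log Q = +3.29 − (0.0592/2)(2.259) = +3.223 V.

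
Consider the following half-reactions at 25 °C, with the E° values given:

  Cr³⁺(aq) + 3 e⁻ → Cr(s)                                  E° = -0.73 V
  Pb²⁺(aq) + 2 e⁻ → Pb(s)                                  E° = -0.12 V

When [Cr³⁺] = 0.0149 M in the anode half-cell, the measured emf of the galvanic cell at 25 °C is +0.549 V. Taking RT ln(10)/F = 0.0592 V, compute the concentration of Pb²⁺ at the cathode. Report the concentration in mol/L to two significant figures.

0.00053 M

Pb²⁺/Pb is the cathode, Cr³⁺/Cr the anode: E°cell = +0.61 V, n = 6.
Overall reaction: 3 Pb²⁺(aq) + 2 Cr(s) → 3 Pb(s) + 2 Cr³⁺(aq); Q = [Cr³⁺]^2/[Pb²⁺]^3.
From E = E° − (0.0592/n) log Q: log Q = (E° − E)·n/0.0592 = (+0.61 − (+0.549))·6/0.0592 = 6.1824.
So 3·log[Pb²⁺] = 2·log(0.0149) − log Q = -3.6536 − (6.1824) = -9.8360; log[Pb²⁺] = -9.8360 / 3 = -3.2787; [Pb²⁺] = 10^(-3.2787) ≈ 0.00053 M.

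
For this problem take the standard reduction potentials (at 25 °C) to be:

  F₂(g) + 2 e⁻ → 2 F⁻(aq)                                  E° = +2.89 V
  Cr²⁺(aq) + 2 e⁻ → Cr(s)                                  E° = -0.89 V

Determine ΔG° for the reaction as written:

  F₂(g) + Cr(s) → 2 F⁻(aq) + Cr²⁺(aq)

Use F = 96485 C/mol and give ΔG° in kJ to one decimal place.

-729.4 kJ

As written, F₂/F⁻ is reduced (cathode) and Cr²⁺/Cr is oxidised (anode), so E°cell = (+2.89) − (-0.89) = +3.78 V.
Balancing electrons gives n = 2.
ΔG° = −nFE° = −(2)(96485)(+3.78) = -729,427 J = -729.4 kJ.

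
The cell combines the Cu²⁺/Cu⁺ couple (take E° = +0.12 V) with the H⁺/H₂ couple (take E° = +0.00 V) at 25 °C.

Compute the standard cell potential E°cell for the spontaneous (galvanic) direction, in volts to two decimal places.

The Cu²⁺/Cu⁺ couple has the higher reduction potential, so it is the cathode; H⁺/H₂ is oxidised at the anode.
E°cell = E°(cathode) − E°(anode) = (+0.12) − (+0.00) = +0.12 V.
Since E°cell > 0, the reaction is spontaneous under standard conditions.

+0.12 V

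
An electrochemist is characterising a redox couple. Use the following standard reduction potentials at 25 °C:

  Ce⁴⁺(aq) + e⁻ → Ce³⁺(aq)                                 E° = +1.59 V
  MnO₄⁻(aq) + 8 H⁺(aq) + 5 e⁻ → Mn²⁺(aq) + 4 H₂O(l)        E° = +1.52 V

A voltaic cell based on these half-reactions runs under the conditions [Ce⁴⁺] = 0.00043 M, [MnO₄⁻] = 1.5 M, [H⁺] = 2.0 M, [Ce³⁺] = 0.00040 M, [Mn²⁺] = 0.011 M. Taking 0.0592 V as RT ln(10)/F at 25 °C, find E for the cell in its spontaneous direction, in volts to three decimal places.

Ce⁴⁺/Ce³⁺ is the cathode (higher E°), MnO₄⁻/Mn²⁺ the anode: E°cell = +1.59 − (+1.52) = +0.07 V, n = 5.
Overall: 5 Ce⁴⁺(aq) + Mn²⁺(aq) + 4 H₂O(l) → 5 Ce³⁺(aq) + MnO₄⁻(aq) + 8 H⁺(aq)
Q = [Ce³⁺]^5·[MnO₄⁻]·[H⁺]^8 / ([Ce⁴⁺]^5·[Mn²⁺]); log Q = 4.386.
E = E° − (0.0592/n) log Q = +0.07 − (0.0592/5)(4.386) = +0.018 V.

+0.018 V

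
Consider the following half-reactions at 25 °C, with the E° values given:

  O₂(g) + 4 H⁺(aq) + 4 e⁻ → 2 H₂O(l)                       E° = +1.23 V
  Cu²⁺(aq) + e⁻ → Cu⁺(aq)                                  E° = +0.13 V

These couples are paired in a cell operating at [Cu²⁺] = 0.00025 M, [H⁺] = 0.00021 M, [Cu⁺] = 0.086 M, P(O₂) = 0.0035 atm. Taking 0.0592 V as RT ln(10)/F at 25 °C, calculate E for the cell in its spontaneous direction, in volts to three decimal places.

O₂/H₂O is the cathode (higher E°), Cu²⁺/Cu⁺ the anode: E°cell = +1.23 − (+0.13) = +1.10 V, n = 4.
Overall: O₂(g) + 4 H⁺(aq) + 4 Cu⁺(aq) → 2 H₂O(l) + 4 Cu²⁺(aq)
Q = [Cu²⁺]^4 / (P(O₂)·[H⁺]^4·[Cu⁺]^4); log Q = 7.021.
E = E° − (0.0592/n) log Q = +1.10 − (0.0592/4)(7.021) = +0.996 V.

+0.996 V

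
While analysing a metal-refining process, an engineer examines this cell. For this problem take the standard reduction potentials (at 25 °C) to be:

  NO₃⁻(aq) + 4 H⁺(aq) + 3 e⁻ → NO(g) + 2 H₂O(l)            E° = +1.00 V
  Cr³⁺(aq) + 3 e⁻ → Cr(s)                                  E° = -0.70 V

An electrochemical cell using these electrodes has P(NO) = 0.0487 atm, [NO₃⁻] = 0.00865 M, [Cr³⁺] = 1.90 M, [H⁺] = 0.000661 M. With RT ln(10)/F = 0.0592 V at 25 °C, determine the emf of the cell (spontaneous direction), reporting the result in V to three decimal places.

+1.429 V

NO₃⁻/NO is the cathode (higher E°), Cr³⁺/Cr the anode: E°cell = +1.00 − (-0.70) = +1.70 V, n = 3.
Overall: NO₃⁻(aq) + 4 H⁺(aq) + Cr(s) → NO(g) + 2 H₂O(l) + Cr³⁺(aq)
Q = P(NO)·[Cr³⁺] / ([NO₃⁻]·[H⁺]^4); log Q = 13.748.
E = E° − (0.0592/n) log Q = +1.70 − (0.0592/3)(13.748) = +1.429 V.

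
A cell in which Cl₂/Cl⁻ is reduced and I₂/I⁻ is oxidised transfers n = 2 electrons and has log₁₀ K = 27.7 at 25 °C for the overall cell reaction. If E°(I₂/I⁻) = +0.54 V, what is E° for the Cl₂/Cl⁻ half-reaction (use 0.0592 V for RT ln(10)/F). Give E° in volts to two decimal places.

E°cell = (0.0592/n)·log K = (0.0592/2)(27.7) = +0.820 V.
Since Cl₂/Cl⁻ is the cathode and I₂/I⁻ the anode, E°cell = E°(Cl₂/Cl⁻) − E°(I₂/I⁻).
So E°(Cl₂/Cl⁻) = E°cell + E°(I₂/I⁻) = +0.820 + (+0.54) = +1.36 V.

+1.36 V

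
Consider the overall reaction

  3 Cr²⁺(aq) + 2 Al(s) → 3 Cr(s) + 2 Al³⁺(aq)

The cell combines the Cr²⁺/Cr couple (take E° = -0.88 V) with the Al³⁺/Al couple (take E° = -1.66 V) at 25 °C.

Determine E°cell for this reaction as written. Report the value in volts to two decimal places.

The Cr²⁺/Cr couple has the higher reduction potential, so it is the cathode; Al³⁺/Al is oxidised at the anode.
E°cell = E°(cathode) − E°(anode) = (-0.88) − (-1.66) = +0.78 V.

+0.78 V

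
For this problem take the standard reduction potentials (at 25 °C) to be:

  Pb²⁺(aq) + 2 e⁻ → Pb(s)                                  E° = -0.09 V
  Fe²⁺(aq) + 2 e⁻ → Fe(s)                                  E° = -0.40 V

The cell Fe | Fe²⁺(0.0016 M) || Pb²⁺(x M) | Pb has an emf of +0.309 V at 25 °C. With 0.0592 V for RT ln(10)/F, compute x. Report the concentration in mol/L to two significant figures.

Pb²⁺/Pb is the cathode, Fe²⁺/Fe the anode: E°cell = +0.31 V, n = 2.
Overall reaction: Pb²⁺(aq) + Fe(s) → Pb(s) + Fe²⁺(aq); Q = [Fe²⁺]^1/[Pb²⁺]^1.
From E = E° − (0.0592/n) log Q: log Q = (E° − E)·n/0.0592 = (+0.31 − (+0.309))·2/0.0592 = 0.0338.
So 1·log[Pb²⁺] = 1·log(0.0016) − log Q = -2.7959 − (0.0338) = -2.8297; [Pb²⁺] = 10^(-2.8297) ≈ 0.0015 M.

0.0015 M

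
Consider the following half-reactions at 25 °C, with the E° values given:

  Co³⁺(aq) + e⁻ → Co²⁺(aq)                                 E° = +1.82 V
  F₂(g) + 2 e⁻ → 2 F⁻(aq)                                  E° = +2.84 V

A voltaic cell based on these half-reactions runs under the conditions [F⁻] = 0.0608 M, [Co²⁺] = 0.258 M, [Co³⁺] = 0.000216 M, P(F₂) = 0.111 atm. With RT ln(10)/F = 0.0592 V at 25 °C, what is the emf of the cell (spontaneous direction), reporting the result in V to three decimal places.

+1.246 V

F₂/F⁻ is the cathode (higher E°), Co³⁺/Co²⁺ the anode: E°cell = +2.84 − (+1.82) = +1.02 V, n = 2.
Overall: F₂(g) + 2 Co²⁺(aq) → 2 F⁻(aq) + 2 Co³⁺(aq)
Q = [F⁻]^2·[Co³⁺]^2 / (P(F₂)·[Co²⁺]^2); log Q = -7.632.
E = E° − (0.0592/n) log Q = +1.02 − (0.0592/2)(-7.632) = +1.246 V.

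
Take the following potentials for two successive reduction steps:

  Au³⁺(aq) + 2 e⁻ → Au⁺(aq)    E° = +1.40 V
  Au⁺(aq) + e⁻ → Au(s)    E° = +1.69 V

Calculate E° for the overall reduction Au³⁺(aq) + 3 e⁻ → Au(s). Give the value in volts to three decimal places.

+1.497 V

Standard free energies of sequential steps add: ΔG°₃ = ΔG°₁ + ΔG°₂, so n₃E°₃ = n₁E°₁ + n₂E°₂.
E°₃ = (2×+1.40 + 1×+1.69) / 3 = (+4.490) / 3 = +1.497 V.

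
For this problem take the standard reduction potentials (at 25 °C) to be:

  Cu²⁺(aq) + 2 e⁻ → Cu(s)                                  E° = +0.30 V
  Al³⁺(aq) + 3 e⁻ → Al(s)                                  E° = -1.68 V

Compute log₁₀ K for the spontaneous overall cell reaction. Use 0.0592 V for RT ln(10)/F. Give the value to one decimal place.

200.7

Cathode: Cu²⁺/Cu; anode: Al³⁺/Al. E°cell = +1.98 V, n = 6.
log K = nE°cell / 0.0592 = (6)(+1.98) / 0.0592 = 200.7.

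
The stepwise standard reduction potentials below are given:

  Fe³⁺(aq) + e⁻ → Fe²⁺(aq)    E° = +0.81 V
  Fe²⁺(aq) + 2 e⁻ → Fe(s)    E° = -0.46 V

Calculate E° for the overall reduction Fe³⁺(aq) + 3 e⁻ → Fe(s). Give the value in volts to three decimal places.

-0.037 V

Adding the free-energy changes (−nFE°) of the two steps gives −n₃FE°₃ = −n₁FE°₁ − n₂FE°₂.
E°₃ = (1×+0.81 + 2×-0.46) / 3 = (-0.110) / 3 = -0.037 V.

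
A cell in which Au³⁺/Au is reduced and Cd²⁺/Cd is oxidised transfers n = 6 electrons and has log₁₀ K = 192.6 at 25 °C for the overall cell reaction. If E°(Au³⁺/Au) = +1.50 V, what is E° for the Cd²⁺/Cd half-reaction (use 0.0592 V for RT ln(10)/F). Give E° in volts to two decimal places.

-0.40 V

E°cell = (0.0592/n)·log K = (0.0592/6)(192.6) = +1.900 V.
Since Au³⁺/Au is the cathode and Cd²⁺/Cd the anode, E°cell = E°(Au³⁺/Au) − E°(Cd²⁺/Cd).
So E°(Cd²⁺/Cd) = E°(Au³⁺/Au) − E°cell = (+1.50) − (+1.900) = -0.40 V.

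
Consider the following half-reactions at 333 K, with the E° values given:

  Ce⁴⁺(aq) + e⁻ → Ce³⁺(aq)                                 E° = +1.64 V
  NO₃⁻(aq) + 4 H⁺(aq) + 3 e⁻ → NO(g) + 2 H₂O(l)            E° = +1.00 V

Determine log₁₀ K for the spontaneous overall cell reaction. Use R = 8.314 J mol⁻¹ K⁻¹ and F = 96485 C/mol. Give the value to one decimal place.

Cathode: Ce⁴⁺/Ce³⁺; anode: NO₃⁻/NO. E°cell = (+1.64) − (+1.00) = +0.64 V, with n = 3.
ΔG° = −nFE° = −RT ln K, so ln K = nFE°/(RT) = (3)(96485)(+0.64) / ((8.314)(333)) = 66.912.
log₁₀ K = 66.912 / ln 10 = 29.1.

29.1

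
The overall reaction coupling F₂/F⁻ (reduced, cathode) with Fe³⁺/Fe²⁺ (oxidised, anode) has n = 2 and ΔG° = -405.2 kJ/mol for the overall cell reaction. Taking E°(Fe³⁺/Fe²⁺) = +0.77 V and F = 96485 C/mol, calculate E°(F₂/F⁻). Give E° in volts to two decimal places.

E°cell = −ΔG°/(nF) = −(-405.2×10³)/((2)(96485)) = +2.100 V.
Since F₂/F⁻ is the cathode and Fe³⁺/Fe²⁺ the anode, E°cell = E°(F₂/F⁻) − E°(Fe³⁺/Fe²⁺).
So E°(F₂/F⁻) = E°cell + E°(Fe³⁺/Fe²⁺) = +2.100 + (+0.77) = +2.87 V.

+2.87 V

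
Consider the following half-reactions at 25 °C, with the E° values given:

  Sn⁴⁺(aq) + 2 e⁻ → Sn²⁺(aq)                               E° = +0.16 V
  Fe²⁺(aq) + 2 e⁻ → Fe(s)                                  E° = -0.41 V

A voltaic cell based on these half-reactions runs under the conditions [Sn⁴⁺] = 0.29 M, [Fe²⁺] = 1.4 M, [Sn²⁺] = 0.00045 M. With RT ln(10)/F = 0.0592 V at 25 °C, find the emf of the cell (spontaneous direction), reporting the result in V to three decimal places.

+0.649 V

Sn⁴⁺/Sn²⁺ is the cathode (higher E°), Fe²⁺/Fe the anode: E°cell = +0.16 − (-0.41) = +0.57 V, n = 2.
Overall: Sn⁴⁺(aq) + Fe(s) → Sn²⁺(aq) + Fe²⁺(aq)
Q = [Sn²⁺]·[Fe²⁺] / ([Sn⁴⁺]); log Q = -2.663.
E = E° − (0.0592/n) log Q = +0.57 − (0.0592/2)(-2.663) = +0.649 V.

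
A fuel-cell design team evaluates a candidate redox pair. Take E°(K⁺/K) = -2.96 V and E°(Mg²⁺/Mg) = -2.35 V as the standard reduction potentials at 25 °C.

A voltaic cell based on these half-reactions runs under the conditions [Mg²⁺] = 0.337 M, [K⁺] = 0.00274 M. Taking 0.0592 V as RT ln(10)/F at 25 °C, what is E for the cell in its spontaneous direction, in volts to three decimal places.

Mg²⁺/Mg is the cathode (higher E°), K⁺/K the anode: E°cell = -2.35 − (-2.96) = +0.61 V, n = 2.
Overall: Mg²⁺(aq) + 2 K(s) → Mg(s) + 2 K⁺(aq)
Q = [K⁺]^2 / ([Mg²⁺]); log Q = -4.652.
E = E° − (0.0592/n) log Q = +0.61 − (0.0592/2)(-4.652) = +0.748 V.

+0.748 V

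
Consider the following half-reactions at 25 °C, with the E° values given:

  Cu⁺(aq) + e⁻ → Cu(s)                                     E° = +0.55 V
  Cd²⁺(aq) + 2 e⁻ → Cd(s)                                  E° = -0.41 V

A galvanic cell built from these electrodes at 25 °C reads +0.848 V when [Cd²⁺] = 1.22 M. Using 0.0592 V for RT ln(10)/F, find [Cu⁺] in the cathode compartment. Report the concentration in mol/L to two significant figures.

0.014 M

Cu⁺/Cu is the cathode, Cd²⁺/Cd the anode: E°cell = +0.96 V, n = 2.
Overall reaction: 2 Cu⁺(aq) + Cd(s) → 2 Cu(s) + Cd²⁺(aq); Q = [Cd²⁺]^1/[Cu⁺]^2.
From E = E° − (0.0592/n) log Q: log Q = (E° − E)·n/0.0592 = (+0.96 − (+0.848))·2/0.0592 = 3.7838.
So 2·log[Cu⁺] = 1·log(1.22) − log Q = 0.0864 − (3.7838) = -3.6974; log[Cu⁺] = -3.6974 / 2 = -1.8487; [Cu⁺] = 10^(-1.8487) ≈ 0.014 M.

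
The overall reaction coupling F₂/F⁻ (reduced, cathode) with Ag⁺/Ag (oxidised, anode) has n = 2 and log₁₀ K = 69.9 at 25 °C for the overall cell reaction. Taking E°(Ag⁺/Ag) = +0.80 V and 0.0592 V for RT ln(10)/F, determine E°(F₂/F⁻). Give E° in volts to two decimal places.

+2.87 V

E°cell = (0.0592/n)·log K = (0.0592/2)(69.9) = +2.069 V.
Since F₂/F⁻ is the cathode and Ag⁺/Ag the anode, E°cell = E°(F₂/F⁻) − E°(Ag⁺/Ag).
So E°(F₂/F⁻) = E°cell + E°(Ag⁺/Ag) = +2.069 + (+0.80) = +2.87 V.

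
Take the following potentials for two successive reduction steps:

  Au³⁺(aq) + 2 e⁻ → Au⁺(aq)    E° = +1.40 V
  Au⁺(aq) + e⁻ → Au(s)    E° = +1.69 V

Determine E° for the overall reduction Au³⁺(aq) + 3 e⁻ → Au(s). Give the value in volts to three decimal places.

+1.497 V

Adding the free-energy changes (−nFE°) of the two steps gives −n₃FE°₃ = −n₁FE°₁ − n₂FE°₂.
E°₃ = (2×+1.40 + 1×+1.69) / 3 = (+4.490) / 3 = +1.497 V.
E° values themselves are not directly additive — weighting by electron count is essential.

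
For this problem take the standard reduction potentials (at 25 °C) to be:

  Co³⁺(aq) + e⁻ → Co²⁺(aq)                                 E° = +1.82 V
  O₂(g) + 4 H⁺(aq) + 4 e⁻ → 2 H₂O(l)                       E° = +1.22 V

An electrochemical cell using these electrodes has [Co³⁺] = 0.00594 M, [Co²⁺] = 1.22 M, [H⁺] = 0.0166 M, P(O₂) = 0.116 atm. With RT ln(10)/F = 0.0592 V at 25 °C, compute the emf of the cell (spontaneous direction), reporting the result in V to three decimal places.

+0.582 V

Co³⁺/Co²⁺ is the cathode (higher E°), O₂/H₂O the anode: E°cell = +1.82 − (+1.22) = +0.60 V, n = 4.
Overall: 4 Co³⁺(aq) + 2 H₂O(l) → 4 Co²⁺(aq) + O₂(g) + 4 H⁺(aq)
Q = [Co²⁺]^4·P(O₂)·[H⁺]^4 / ([Co³⁺]^4); log Q = 1.195.
E = E° − (0.0592/n) log Q = +0.60 − (0.0592/4)(1.195) = +0.582 V.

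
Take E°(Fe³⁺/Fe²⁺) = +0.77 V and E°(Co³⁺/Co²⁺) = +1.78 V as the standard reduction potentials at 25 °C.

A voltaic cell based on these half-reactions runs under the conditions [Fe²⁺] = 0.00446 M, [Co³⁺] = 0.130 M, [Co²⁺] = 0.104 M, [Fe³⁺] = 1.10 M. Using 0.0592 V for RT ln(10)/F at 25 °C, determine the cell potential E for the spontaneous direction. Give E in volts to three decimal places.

+0.874 V

Co³⁺/Co²⁺ is the cathode (higher E°), Fe³⁺/Fe²⁺ the anode: E°cell = +1.78 − (+0.77) = +1.01 V, n = 1.
Overall: Co³⁺(aq) + Fe²⁺(aq) → Co²⁺(aq) + Fe³⁺(aq)
Q = [Co²⁺]·[Fe³⁺] / ([Co³⁺]·[Fe²⁺]); log Q = 2.295.
E = E° − (0.0592/n) log Q = +1.01 − (0.0592/1)(2.295) = +0.874 V.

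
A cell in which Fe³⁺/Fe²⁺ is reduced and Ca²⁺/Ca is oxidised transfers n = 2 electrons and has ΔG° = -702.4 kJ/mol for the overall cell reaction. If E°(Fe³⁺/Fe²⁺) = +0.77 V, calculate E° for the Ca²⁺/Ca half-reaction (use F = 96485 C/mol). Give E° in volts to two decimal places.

E°cell = −ΔG°/(nF) = −(-702.4×10³)/((2)(96485)) = +3.640 V.
Since Fe³⁺/Fe²⁺ is the cathode and Ca²⁺/Ca the anode, E°cell = E°(Fe³⁺/Fe²⁺) − E°(Ca²⁺/Ca).
So E°(Ca²⁺/Ca) = E°(Fe³⁺/Fe²⁺) − E°cell = (+0.77) − (+3.640) = -2.87 V.

-2.87 V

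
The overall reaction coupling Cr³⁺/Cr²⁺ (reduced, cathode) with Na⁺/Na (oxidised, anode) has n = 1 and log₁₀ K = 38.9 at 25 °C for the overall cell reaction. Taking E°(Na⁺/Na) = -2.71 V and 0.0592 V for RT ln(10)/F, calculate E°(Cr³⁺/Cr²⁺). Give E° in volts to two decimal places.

-0.41 V

E°cell = (0.0592/n)·log K = (0.0592/1)(38.9) = +2.303 V.
Since Cr³⁺/Cr²⁺ is the cathode and Na⁺/Na the anode, E°cell = E°(Cr³⁺/Cr²⁺) − E°(Na⁺/Na).
So E°(Cr³⁺/Cr²⁺) = E°cell + E°(Na⁺/Na) = +2.303 + (-2.71) = -0.41 V.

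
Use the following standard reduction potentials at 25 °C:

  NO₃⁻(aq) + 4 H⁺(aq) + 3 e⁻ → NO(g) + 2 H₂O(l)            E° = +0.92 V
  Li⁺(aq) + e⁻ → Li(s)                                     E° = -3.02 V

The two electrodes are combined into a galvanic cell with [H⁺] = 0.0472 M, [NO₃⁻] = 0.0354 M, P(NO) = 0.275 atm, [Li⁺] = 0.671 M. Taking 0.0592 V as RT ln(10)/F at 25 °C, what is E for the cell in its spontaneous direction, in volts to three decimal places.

+3.828 V

NO₃⁻/NO is the cathode (higher E°), Li⁺/Li the anode: E°cell = +0.92 − (-3.02) = +3.94 V, n = 3.
Overall: NO₃⁻(aq) + 4 H⁺(aq) + 3 Li(s) → NO(g) + 2 H₂O(l) + 3 Li⁺(aq)
Q = P(NO)·[Li⁺]^3 / ([NO₃⁻]·[H⁺]^4); log Q = 5.675.
E = E° − (0.0592/n) log Q = +3.94 − (0.0592/3)(5.675) = +3.828 V.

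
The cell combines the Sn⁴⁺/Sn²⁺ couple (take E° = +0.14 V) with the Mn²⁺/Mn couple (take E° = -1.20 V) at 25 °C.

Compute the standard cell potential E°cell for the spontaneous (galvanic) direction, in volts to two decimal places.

The Sn⁴⁺/Sn²⁺ couple has the higher reduction potential, so it is the cathode; Mn²⁺/Mn is oxidised at the anode.
E°cell = E°(cathode) − E°(anode) = (+0.14) − (-1.20) = +1.34 V.
Since E°cell > 0, the reaction is spontaneous under standard conditions.

+1.34 V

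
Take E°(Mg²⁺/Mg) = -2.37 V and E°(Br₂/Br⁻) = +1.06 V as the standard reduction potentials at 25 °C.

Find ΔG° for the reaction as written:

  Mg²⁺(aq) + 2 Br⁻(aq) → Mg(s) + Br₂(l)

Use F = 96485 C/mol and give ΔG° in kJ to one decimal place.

+661.9 kJ

As written, Mg²⁺/Mg is reduced (cathode) and Br₂/Br⁻ is oxidised (anode), so E°cell = (-2.37) − (+1.06) = -3.43 V.
Balancing electrons gives n = 2.
ΔG° = −nFE° = −(2)(96485)(-3.43) = 661,887 J = +661.9 kJ.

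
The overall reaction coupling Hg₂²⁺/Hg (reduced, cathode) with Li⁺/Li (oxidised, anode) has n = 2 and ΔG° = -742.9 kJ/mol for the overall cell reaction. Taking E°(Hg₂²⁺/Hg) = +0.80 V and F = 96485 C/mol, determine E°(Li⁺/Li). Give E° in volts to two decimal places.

-3.05 V

E°cell = −ΔG°/(nF) = −(-742.9×10³)/((2)(96485)) = +3.850 V.
Since Hg₂²⁺/Hg is the cathode and Li⁺/Li the anode, E°cell = E°(Hg₂²⁺/Hg) − E°(Li⁺/Li).
So E°(Li⁺/Li) = E°(Hg₂²⁺/Hg) − E°cell = (+0.80) − (+3.850) = -3.05 V.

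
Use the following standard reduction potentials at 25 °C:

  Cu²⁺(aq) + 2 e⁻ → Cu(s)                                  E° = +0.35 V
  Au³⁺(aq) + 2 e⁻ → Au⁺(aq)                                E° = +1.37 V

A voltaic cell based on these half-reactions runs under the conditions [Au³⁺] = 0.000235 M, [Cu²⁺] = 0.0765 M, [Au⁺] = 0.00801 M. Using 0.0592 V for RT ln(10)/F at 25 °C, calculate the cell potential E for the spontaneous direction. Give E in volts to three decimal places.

+1.008 V

Au³⁺/Au⁺ is the cathode (higher E°), Cu²⁺/Cu the anode: E°cell = +1.37 − (+0.35) = +1.02 V, n = 2.
Overall: Au³⁺(aq) + Cu(s) → Au⁺(aq) + Cu²⁺(aq)
Q = [Au⁺]·[Cu²⁺] / ([Au³⁺]); log Q = 0.416.
E = E° − (0.0592/n) log Q = +1.02 − (0.0592/2)(0.416) = +1.008 V.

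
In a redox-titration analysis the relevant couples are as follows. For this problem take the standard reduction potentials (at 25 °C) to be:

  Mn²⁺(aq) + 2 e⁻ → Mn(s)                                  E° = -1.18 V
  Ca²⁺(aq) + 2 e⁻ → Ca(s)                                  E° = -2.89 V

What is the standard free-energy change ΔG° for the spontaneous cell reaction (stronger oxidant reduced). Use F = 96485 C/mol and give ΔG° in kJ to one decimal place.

Mn²⁺/Mn (E° = -1.18 V) is the cathode; Ca²⁺/Ca (E° = -2.89 V) is the anode, so E°cell = +1.71 V.
Balancing electrons gives n = 2 (lcm of 2 and 2).
ΔG° = −nFE° = −(2)(96485)(+1.71) = -329,979 J = -330.0 kJ.

-330.0 kJ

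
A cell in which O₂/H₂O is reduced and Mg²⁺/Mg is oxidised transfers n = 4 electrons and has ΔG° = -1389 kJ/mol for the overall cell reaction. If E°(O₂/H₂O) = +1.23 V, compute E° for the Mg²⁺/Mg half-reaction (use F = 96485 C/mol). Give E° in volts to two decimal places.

E°cell = −ΔG°/(nF) = −(-1389×10³)/((4)(96485)) = +3.599 V.
Since O₂/H₂O is the cathode and Mg²⁺/Mg the anode, E°cell = E°(O₂/H₂O) − E°(Mg²⁺/Mg).
So E°(Mg²⁺/Mg) = E°(O₂/H₂O) − E°cell = (+1.23) − (+3.599) = -2.37 V.

-2.37 V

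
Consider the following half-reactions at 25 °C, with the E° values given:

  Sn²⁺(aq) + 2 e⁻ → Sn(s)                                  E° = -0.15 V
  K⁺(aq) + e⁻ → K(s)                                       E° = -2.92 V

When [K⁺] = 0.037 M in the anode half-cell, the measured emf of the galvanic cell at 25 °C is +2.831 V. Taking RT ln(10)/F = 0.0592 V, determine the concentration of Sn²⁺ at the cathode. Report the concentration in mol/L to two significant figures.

Sn²⁺/Sn is the cathode, K⁺/K the anode: E°cell = +2.77 V, n = 2.
Overall reaction: Sn²⁺(aq) + 2 K(s) → Sn(s) + 2 K⁺(aq); Q = [K⁺]^2/[Sn²⁺]^1.
From E = E° − (0.0592/n) log Q: log Q = (E° − E)·n/0.0592 = (+2.77 − (+2.831))·2/0.0592 = -2.0608.
So 1·log[Sn²⁺] = 2·log(0.037) − log Q = -2.8636 − (-2.0608) = -0.8028; [Sn²⁺] = 10^(-0.8028) ≈ 0.16 M.

0.16 M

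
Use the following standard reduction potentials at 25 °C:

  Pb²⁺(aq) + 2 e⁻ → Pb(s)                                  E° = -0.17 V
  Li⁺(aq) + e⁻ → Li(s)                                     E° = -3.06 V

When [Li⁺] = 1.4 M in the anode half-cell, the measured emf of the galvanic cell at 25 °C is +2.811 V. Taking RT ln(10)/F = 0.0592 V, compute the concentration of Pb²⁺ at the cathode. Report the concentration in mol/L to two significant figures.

0.0042 M

Pb²⁺/Pb is the cathode, Li⁺/Li the anode: E°cell = +2.89 V, n = 2.
Overall reaction: Pb²⁺(aq) + 2 Li(s) → Pb(s) + 2 Li⁺(aq); Q = [Li⁺]^2/[Pb²⁺]^1.
From E = E° − (0.0592/n) log Q: log Q = (E° − E)·n/0.0592 = (+2.89 − (+2.811))·2/0.0592 = 2.6689.
So 1·log[Pb²⁺] = 2·log(1.4) − log Q = 0.2923 − (2.6689) = -2.3766; [Pb²⁺] = 10^(-2.3766) ≈ 0.0042 M.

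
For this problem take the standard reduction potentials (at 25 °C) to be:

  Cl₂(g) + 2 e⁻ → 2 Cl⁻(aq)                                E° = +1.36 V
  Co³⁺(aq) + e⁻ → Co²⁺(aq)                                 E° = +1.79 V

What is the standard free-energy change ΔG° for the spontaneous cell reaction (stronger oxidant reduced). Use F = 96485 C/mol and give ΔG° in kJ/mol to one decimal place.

-83.0 kJ/mol

Co³⁺/Co²⁺ (E° = +1.79 V) is the cathode; Cl₂/Cl⁻ (E° = +1.36 V) is the anode, so E°cell = +0.43 V.
Balancing electrons gives n = 2 (lcm of 1 and 2).
ΔG° = −nFE° = −(2)(96485)(+0.43) = -82,977 J = -83.0 kJ/mol.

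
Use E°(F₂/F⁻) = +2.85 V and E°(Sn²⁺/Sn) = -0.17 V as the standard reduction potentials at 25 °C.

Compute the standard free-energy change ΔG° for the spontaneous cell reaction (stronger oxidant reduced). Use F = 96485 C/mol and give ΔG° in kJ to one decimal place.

F₂/F⁻ (E° = +2.85 V) is the cathode; Sn²⁺/Sn (E° = -0.17 V) is the anode, so E°cell = +3.02 V.
Balancing electrons gives n = 2 (lcm of 2 and 2).
ΔG° = −nFE° = −(2)(96485)(+3.02) = -582,769 J = -582.8 kJ.

-582.8 kJ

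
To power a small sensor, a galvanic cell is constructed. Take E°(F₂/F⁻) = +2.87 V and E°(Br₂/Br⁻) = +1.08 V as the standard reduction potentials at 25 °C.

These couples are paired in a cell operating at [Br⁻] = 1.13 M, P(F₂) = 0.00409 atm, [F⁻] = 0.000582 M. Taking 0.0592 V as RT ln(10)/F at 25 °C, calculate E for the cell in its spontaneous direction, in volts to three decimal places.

F₂/F⁻ is the cathode (higher E°), Br₂/Br⁻ the anode: E°cell = +2.87 − (+1.08) = +1.79 V, n = 2.
Overall: F₂(g) + 2 Br⁻(aq) → 2 F⁻(aq) + Br₂(l)
Q = [F⁻]^2 / (P(F₂)·[Br⁻]^2); log Q = -4.188.
E = E° − (0.0592/n) log Q = +1.79 − (0.0592/2)(-4.188) = +1.914 V.

+1.914 V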